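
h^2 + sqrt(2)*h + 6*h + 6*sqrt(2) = (h + 6)*(h + sqrt(2))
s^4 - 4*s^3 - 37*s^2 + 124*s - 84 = (s - 7)*(s - 2)*(s - 1)*(s + 6)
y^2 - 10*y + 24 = (y - 6)*(y - 4)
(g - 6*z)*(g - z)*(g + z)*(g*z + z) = g^4*z - 6*g^3*z^2 + g^3*z - g^2*z^3 - 6*g^2*z^2 + 6*g*z^4 - g*z^3 + 6*z^4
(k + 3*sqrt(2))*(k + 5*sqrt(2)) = k^2 + 8*sqrt(2)*k + 30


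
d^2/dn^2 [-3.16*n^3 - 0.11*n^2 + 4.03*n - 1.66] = -18.96*n - 0.22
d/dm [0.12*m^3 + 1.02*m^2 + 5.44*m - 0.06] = 0.36*m^2 + 2.04*m + 5.44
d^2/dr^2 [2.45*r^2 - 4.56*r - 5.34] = 4.90000000000000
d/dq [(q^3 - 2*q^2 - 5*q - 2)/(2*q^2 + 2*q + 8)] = (q^4 + 2*q^3 + 15*q^2 - 12*q - 18)/(2*(q^4 + 2*q^3 + 9*q^2 + 8*q + 16))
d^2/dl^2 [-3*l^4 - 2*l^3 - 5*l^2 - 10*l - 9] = -36*l^2 - 12*l - 10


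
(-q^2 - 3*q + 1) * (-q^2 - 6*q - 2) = q^4 + 9*q^3 + 19*q^2 - 2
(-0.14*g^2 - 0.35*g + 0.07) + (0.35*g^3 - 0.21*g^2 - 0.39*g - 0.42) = 0.35*g^3 - 0.35*g^2 - 0.74*g - 0.35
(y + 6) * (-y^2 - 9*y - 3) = -y^3 - 15*y^2 - 57*y - 18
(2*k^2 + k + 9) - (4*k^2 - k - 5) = -2*k^2 + 2*k + 14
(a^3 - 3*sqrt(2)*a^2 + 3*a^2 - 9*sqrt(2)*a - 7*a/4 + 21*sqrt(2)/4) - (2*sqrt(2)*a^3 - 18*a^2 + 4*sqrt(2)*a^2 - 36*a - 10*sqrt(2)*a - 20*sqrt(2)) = -2*sqrt(2)*a^3 + a^3 - 7*sqrt(2)*a^2 + 21*a^2 + sqrt(2)*a + 137*a/4 + 101*sqrt(2)/4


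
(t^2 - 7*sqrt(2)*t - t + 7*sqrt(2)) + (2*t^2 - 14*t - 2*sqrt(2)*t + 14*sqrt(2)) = 3*t^2 - 15*t - 9*sqrt(2)*t + 21*sqrt(2)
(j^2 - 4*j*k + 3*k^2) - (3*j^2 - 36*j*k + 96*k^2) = -2*j^2 + 32*j*k - 93*k^2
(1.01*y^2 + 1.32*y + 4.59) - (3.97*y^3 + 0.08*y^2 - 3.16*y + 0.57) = -3.97*y^3 + 0.93*y^2 + 4.48*y + 4.02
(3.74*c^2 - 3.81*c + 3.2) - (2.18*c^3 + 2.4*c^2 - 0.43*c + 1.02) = -2.18*c^3 + 1.34*c^2 - 3.38*c + 2.18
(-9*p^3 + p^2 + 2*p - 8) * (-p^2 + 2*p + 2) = 9*p^5 - 19*p^4 - 18*p^3 + 14*p^2 - 12*p - 16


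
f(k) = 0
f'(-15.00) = 0.00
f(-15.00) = 0.00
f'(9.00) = 0.00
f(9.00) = 0.00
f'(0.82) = 0.00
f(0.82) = 0.00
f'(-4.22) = 0.00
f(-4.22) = 0.00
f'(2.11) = 0.00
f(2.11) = 0.00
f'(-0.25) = 0.00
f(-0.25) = 0.00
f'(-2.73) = 0.00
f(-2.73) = 0.00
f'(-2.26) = 0.00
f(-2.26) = 0.00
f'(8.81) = 0.00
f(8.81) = 0.00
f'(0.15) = 0.00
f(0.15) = 0.00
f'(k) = 0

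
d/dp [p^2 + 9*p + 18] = 2*p + 9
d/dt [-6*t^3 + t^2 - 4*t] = -18*t^2 + 2*t - 4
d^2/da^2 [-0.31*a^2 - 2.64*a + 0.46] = -0.620000000000000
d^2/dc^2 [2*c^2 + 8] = 4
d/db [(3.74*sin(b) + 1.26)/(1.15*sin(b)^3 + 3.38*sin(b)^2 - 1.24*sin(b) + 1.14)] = (-8.602*sin(b)^3 - 16.9882*sin(b)^2 - 8.5176*sin(b) + 5.826)*cos(b)/(1.3225*sin(b)^6 + 7.774*sin(b)^5 + 8.5724*sin(b)^4 - 5.7604*sin(b)^3 + 9.244*sin(b)^2 - 2.8272*sin(b) + 1.2996)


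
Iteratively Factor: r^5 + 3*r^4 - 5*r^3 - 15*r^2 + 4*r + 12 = (r + 2)*(r^4 + r^3 - 7*r^2 - r + 6) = (r + 2)*(r + 3)*(r^3 - 2*r^2 - r + 2) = (r + 1)*(r + 2)*(r + 3)*(r^2 - 3*r + 2) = (r - 1)*(r + 1)*(r + 2)*(r + 3)*(r - 2)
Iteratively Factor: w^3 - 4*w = (w + 2)*(w^2 - 2*w) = w*(w + 2)*(w - 2)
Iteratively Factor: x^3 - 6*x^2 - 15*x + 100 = (x - 5)*(x^2 - x - 20) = (x - 5)*(x + 4)*(x - 5)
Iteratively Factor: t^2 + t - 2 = (t - 1)*(t + 2)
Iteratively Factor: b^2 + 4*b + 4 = (b + 2)*(b + 2)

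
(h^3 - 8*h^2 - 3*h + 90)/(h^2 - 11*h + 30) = h + 3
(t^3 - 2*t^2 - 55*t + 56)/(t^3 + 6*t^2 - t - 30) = (t^3 - 2*t^2 - 55*t + 56)/(t^3 + 6*t^2 - t - 30)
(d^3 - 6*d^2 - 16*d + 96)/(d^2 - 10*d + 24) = d + 4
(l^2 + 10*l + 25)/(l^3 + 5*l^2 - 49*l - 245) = (l + 5)/(l^2 - 49)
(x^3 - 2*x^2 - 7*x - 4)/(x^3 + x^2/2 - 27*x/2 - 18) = 2*(x^2 + 2*x + 1)/(2*x^2 + 9*x + 9)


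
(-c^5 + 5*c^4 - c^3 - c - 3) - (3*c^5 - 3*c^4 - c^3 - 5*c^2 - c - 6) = -4*c^5 + 8*c^4 + 5*c^2 + 3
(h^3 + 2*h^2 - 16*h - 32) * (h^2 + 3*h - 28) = h^5 + 5*h^4 - 38*h^3 - 136*h^2 + 352*h + 896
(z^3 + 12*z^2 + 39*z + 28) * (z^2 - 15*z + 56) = z^5 - 3*z^4 - 85*z^3 + 115*z^2 + 1764*z + 1568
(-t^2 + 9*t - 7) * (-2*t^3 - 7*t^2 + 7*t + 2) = 2*t^5 - 11*t^4 - 56*t^3 + 110*t^2 - 31*t - 14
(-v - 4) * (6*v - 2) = -6*v^2 - 22*v + 8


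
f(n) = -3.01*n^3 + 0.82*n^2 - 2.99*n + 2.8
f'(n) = -9.03*n^2 + 1.64*n - 2.99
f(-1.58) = 21.44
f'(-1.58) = -28.12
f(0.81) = -0.68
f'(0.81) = -7.59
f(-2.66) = 73.21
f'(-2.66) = -71.25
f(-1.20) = 12.77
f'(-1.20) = -17.96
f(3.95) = -181.72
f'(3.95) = -137.40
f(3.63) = -141.22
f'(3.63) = -116.02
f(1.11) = -3.63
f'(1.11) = -12.30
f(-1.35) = 15.74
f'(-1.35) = -21.66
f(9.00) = -2151.98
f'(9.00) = -719.66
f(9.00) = -2151.98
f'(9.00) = -719.66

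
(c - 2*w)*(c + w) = c^2 - c*w - 2*w^2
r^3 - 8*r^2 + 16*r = r*(r - 4)^2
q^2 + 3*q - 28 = (q - 4)*(q + 7)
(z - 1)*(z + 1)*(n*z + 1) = n*z^3 - n*z + z^2 - 1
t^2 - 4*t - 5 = (t - 5)*(t + 1)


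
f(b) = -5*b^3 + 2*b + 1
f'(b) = 2 - 15*b^2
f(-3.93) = 296.63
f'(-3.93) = -229.67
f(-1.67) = 20.95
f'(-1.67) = -39.83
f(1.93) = -31.09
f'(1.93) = -53.87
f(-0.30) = 0.54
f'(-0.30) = 0.65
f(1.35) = -8.60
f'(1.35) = -25.34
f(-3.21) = 159.96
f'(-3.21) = -152.56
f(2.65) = -86.75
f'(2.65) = -103.34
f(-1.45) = 13.34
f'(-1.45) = -29.54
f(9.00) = -3626.00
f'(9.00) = -1213.00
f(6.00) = -1067.00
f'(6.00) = -538.00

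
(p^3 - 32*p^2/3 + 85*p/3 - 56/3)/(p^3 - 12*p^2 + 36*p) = (3*p^3 - 32*p^2 + 85*p - 56)/(3*p*(p^2 - 12*p + 36))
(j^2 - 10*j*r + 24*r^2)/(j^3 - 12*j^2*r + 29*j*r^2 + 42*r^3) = (-j + 4*r)/(-j^2 + 6*j*r + 7*r^2)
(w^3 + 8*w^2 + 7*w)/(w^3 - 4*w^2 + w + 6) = w*(w + 7)/(w^2 - 5*w + 6)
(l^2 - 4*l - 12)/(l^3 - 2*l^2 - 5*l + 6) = (l - 6)/(l^2 - 4*l + 3)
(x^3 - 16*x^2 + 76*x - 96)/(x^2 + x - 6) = (x^2 - 14*x + 48)/(x + 3)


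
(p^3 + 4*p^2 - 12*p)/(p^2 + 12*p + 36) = p*(p - 2)/(p + 6)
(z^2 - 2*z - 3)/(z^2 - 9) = (z + 1)/(z + 3)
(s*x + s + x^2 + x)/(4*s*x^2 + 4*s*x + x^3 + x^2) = (s + x)/(x*(4*s + x))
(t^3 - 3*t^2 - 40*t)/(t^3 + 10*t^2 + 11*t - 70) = t*(t - 8)/(t^2 + 5*t - 14)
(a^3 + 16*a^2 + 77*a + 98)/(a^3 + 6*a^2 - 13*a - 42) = (a + 7)/(a - 3)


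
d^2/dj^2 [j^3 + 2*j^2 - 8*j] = 6*j + 4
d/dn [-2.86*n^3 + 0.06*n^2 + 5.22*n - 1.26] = -8.58*n^2 + 0.12*n + 5.22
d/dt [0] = 0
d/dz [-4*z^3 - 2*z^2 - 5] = 4*z*(-3*z - 1)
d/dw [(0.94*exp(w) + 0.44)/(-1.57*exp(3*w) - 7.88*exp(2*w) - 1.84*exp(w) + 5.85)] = (2.9516*exp(3*w) + 9.4796*exp(2*w) + 6.9344*exp(w) + 6.3086)*exp(w)/(2.4649*exp(6*w) + 24.7432*exp(5*w) + 67.872*exp(4*w) + 10.6294*exp(3*w) - 88.8104*exp(2*w) - 21.528*exp(w) + 34.2225)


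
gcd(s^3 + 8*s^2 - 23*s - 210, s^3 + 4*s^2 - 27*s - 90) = s^2 + s - 30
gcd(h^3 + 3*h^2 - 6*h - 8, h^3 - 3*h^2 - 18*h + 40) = h^2 + 2*h - 8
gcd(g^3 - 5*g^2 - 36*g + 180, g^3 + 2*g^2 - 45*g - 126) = g + 6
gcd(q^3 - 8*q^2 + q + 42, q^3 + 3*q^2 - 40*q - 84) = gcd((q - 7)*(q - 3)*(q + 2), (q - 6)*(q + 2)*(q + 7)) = q + 2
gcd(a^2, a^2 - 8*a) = a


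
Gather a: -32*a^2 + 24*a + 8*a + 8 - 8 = -32*a^2 + 32*a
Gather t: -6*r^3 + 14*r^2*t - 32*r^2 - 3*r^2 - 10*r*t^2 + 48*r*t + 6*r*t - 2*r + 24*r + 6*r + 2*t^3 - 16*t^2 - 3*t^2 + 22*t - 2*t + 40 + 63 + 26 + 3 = -6*r^3 - 35*r^2 + 28*r + 2*t^3 + t^2*(-10*r - 19) + t*(14*r^2 + 54*r + 20) + 132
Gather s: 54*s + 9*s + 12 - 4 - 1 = 63*s + 7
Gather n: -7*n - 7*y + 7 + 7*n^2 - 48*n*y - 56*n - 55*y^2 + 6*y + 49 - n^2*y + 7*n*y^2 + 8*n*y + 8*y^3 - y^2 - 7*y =n^2*(7 - y) + n*(7*y^2 - 40*y - 63) + 8*y^3 - 56*y^2 - 8*y + 56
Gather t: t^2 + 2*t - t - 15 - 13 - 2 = t^2 + t - 30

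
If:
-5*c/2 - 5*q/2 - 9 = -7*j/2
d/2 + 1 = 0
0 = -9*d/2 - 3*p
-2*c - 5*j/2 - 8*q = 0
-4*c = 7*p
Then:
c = -21/4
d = -2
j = -27/137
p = 3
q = 753/548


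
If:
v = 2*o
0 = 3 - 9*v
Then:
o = 1/6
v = 1/3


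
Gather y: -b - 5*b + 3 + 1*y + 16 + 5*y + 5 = -6*b + 6*y + 24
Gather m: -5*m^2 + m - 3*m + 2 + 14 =-5*m^2 - 2*m + 16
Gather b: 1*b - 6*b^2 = -6*b^2 + b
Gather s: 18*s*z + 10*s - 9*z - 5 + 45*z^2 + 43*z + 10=s*(18*z + 10) + 45*z^2 + 34*z + 5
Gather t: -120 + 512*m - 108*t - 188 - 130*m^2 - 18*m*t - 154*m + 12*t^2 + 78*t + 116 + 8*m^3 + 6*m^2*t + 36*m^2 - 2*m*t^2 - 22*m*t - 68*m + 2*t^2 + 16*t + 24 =8*m^3 - 94*m^2 + 290*m + t^2*(14 - 2*m) + t*(6*m^2 - 40*m - 14) - 168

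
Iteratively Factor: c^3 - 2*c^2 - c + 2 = (c - 2)*(c^2 - 1) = (c - 2)*(c + 1)*(c - 1)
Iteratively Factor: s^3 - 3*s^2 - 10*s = (s)*(s^2 - 3*s - 10) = s*(s - 5)*(s + 2)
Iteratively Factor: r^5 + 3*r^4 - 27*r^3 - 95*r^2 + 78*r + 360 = (r + 3)*(r^4 - 27*r^2 - 14*r + 120) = (r - 2)*(r + 3)*(r^3 + 2*r^2 - 23*r - 60) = (r - 2)*(r + 3)^2*(r^2 - r - 20) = (r - 5)*(r - 2)*(r + 3)^2*(r + 4)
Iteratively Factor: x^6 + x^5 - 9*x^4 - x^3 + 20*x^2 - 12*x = (x - 1)*(x^5 + 2*x^4 - 7*x^3 - 8*x^2 + 12*x) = (x - 1)*(x + 3)*(x^4 - x^3 - 4*x^2 + 4*x) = (x - 2)*(x - 1)*(x + 3)*(x^3 + x^2 - 2*x) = (x - 2)*(x - 1)*(x + 2)*(x + 3)*(x^2 - x) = x*(x - 2)*(x - 1)*(x + 2)*(x + 3)*(x - 1)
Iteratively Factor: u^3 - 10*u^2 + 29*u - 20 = (u - 4)*(u^2 - 6*u + 5) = (u - 5)*(u - 4)*(u - 1)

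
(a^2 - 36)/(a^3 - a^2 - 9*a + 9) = (a^2 - 36)/(a^3 - a^2 - 9*a + 9)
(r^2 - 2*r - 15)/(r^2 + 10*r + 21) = (r - 5)/(r + 7)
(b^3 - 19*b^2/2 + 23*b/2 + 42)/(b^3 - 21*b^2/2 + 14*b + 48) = (b - 7)/(b - 8)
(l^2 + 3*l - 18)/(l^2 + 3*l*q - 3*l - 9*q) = (l + 6)/(l + 3*q)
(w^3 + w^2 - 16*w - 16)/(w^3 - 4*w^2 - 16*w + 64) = (w + 1)/(w - 4)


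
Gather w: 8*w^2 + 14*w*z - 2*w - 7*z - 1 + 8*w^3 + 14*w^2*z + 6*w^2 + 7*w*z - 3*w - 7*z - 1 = 8*w^3 + w^2*(14*z + 14) + w*(21*z - 5) - 14*z - 2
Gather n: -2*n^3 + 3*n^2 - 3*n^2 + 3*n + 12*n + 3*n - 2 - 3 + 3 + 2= -2*n^3 + 18*n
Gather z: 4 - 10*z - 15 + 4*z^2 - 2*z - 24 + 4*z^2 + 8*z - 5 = 8*z^2 - 4*z - 40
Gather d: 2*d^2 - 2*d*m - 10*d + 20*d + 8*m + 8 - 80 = 2*d^2 + d*(10 - 2*m) + 8*m - 72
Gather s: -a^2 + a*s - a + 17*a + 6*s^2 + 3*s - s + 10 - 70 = -a^2 + 16*a + 6*s^2 + s*(a + 2) - 60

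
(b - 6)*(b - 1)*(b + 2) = b^3 - 5*b^2 - 8*b + 12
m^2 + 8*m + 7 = (m + 1)*(m + 7)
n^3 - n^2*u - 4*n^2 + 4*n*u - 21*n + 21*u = (n - 7)*(n + 3)*(n - u)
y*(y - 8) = y^2 - 8*y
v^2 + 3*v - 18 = (v - 3)*(v + 6)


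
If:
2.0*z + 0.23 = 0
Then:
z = -0.12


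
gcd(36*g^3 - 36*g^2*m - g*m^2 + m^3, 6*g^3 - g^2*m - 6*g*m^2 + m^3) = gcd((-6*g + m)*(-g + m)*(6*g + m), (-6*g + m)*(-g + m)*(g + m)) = 6*g^2 - 7*g*m + m^2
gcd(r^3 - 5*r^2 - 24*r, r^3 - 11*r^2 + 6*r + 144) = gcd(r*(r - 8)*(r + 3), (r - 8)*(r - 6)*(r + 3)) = r^2 - 5*r - 24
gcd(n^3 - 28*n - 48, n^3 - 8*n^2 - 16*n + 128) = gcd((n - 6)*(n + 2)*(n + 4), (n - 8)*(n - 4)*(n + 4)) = n + 4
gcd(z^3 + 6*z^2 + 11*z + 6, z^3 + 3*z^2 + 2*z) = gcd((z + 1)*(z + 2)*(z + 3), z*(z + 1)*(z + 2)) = z^2 + 3*z + 2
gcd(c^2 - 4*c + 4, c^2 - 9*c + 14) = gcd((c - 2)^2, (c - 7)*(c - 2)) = c - 2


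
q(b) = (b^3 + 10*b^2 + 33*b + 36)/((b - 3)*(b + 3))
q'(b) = (3*b^2 + 20*b + 33)/((b - 3)*(b + 3)) - (b^3 + 10*b^2 + 33*b + 36)/((b - 3)*(b + 3)^2) - (b^3 + 10*b^2 + 33*b + 36)/((b - 3)^2*(b + 3))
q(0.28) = -5.16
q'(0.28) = -4.68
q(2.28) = -46.05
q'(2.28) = -80.02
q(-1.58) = -0.75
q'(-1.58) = -1.00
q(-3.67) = 0.03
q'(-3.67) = 0.06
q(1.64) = -19.24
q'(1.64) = -21.71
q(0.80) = -8.29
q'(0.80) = -7.68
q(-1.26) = -1.12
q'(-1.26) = -1.31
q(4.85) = 37.55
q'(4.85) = -11.27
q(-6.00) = -0.67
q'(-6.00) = 0.48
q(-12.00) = -4.80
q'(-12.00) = 0.81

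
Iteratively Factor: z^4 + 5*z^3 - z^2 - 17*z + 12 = (z - 1)*(z^3 + 6*z^2 + 5*z - 12) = (z - 1)^2*(z^2 + 7*z + 12) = (z - 1)^2*(z + 4)*(z + 3)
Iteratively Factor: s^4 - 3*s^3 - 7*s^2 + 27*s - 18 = (s - 3)*(s^3 - 7*s + 6) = (s - 3)*(s - 1)*(s^2 + s - 6) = (s - 3)*(s - 1)*(s + 3)*(s - 2)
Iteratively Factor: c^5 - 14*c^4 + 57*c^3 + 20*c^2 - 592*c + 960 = (c - 4)*(c^4 - 10*c^3 + 17*c^2 + 88*c - 240) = (c - 4)^2*(c^3 - 6*c^2 - 7*c + 60) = (c - 5)*(c - 4)^2*(c^2 - c - 12) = (c - 5)*(c - 4)^2*(c + 3)*(c - 4)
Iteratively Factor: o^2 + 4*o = (o + 4)*(o)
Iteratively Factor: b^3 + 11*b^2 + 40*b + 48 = (b + 3)*(b^2 + 8*b + 16) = (b + 3)*(b + 4)*(b + 4)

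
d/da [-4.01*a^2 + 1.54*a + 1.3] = 1.54 - 8.02*a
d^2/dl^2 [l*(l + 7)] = 2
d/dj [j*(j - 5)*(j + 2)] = 3*j^2 - 6*j - 10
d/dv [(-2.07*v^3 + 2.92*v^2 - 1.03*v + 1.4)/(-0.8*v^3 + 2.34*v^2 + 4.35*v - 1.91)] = (-2.5078*v^4 - 19.657*v^3 + 30.3333*v^2 - 17.7064*v - 4.1227)/(0.64*v^6 - 3.744*v^5 - 1.4844*v^4 + 23.414*v^3 + 9.9837*v^2 - 16.617*v + 3.6481)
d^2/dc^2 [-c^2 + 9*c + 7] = -2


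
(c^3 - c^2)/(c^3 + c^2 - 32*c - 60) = c^2*(c - 1)/(c^3 + c^2 - 32*c - 60)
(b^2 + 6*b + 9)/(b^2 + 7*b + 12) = (b + 3)/(b + 4)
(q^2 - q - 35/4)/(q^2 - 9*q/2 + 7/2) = (q + 5/2)/(q - 1)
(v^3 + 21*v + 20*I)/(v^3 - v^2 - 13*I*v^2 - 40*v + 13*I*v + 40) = (v^2 + 5*I*v - 4)/(v^2 - v*(1 + 8*I) + 8*I)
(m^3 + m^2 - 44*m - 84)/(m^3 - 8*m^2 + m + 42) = (m + 6)/(m - 3)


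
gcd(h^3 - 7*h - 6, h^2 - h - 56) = 1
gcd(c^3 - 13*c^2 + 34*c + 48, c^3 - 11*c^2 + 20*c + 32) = c^2 - 7*c - 8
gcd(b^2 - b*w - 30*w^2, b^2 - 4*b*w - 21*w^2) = 1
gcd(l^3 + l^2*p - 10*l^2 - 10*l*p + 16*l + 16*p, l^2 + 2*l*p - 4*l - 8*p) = 1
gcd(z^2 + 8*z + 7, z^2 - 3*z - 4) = z + 1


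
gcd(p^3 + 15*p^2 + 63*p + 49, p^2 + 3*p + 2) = p + 1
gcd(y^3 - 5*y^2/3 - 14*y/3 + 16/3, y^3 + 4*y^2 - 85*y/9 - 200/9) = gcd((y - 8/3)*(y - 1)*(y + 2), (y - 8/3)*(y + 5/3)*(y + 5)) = y - 8/3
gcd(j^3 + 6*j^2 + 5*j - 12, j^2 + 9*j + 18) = j + 3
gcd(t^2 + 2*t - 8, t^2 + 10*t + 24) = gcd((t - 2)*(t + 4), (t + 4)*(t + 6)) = t + 4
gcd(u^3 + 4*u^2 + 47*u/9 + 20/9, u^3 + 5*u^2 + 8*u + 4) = u + 1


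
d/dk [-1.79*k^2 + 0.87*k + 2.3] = 0.87 - 3.58*k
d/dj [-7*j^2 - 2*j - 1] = -14*j - 2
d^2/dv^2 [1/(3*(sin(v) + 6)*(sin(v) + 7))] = (-4*sin(v)^4 - 39*sin(v)^3 + 5*sin(v)^2 + 624*sin(v) + 254)/(3*(sin(v) + 6)^3*(sin(v) + 7)^3)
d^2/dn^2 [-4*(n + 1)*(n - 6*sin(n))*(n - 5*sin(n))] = -44*n^2*sin(n) - 44*n*sin(n) + 176*n*cos(n) - 240*n*cos(2*n) - 24*n + 88*sqrt(2)*sin(n + pi/4) - 240*sqrt(2)*sin(2*n + pi/4) - 8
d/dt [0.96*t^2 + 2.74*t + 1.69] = 1.92*t + 2.74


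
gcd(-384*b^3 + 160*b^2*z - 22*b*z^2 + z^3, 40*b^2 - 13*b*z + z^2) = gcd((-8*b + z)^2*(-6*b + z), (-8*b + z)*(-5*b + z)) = -8*b + z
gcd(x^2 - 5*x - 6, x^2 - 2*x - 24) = x - 6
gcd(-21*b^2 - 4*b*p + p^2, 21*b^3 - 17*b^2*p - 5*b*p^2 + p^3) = -21*b^2 - 4*b*p + p^2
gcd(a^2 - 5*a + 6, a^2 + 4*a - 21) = a - 3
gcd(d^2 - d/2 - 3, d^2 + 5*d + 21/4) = d + 3/2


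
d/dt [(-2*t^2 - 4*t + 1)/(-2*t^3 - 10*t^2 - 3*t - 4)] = (-4*t^4 - 16*t^3 - 28*t^2 + 36*t + 19)/(4*t^6 + 40*t^5 + 112*t^4 + 76*t^3 + 89*t^2 + 24*t + 16)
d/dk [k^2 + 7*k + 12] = 2*k + 7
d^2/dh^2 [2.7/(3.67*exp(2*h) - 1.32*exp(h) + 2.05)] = ((3.564 - 39.636*exp(h))*(3.67*exp(2*h) - 1.32*exp(h) + 2.05) + 2.7*(7.34*exp(h) - 1.32)*(14.68*exp(h) - 2.64)*exp(h))*exp(h)/(3.67*exp(2*h) - 1.32*exp(h) + 2.05)^3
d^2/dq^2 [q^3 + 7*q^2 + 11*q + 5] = 6*q + 14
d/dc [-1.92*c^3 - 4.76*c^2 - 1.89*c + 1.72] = -5.76*c^2 - 9.52*c - 1.89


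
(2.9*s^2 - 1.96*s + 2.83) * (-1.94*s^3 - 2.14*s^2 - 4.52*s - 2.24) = -5.626*s^5 - 2.4036*s^4 - 14.4038*s^3 - 3.693*s^2 - 8.4012*s - 6.3392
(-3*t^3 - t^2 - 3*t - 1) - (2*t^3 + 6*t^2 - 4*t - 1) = -5*t^3 - 7*t^2 + t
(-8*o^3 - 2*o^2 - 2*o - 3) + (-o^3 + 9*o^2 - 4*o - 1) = -9*o^3 + 7*o^2 - 6*o - 4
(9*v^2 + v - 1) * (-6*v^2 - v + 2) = -54*v^4 - 15*v^3 + 23*v^2 + 3*v - 2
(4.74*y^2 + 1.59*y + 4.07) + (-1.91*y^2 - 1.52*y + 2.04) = 2.83*y^2 + 0.0700000000000001*y + 6.11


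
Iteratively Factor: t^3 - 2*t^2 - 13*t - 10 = (t - 5)*(t^2 + 3*t + 2) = (t - 5)*(t + 2)*(t + 1)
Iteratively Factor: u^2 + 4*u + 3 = (u + 1)*(u + 3)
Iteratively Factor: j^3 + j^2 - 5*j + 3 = (j + 3)*(j^2 - 2*j + 1) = (j - 1)*(j + 3)*(j - 1)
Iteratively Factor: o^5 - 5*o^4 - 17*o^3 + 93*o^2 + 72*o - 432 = (o - 4)*(o^4 - o^3 - 21*o^2 + 9*o + 108) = (o - 4)^2*(o^3 + 3*o^2 - 9*o - 27) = (o - 4)^2*(o - 3)*(o^2 + 6*o + 9) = (o - 4)^2*(o - 3)*(o + 3)*(o + 3)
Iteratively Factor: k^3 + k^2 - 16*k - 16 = (k + 1)*(k^2 - 16) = (k + 1)*(k + 4)*(k - 4)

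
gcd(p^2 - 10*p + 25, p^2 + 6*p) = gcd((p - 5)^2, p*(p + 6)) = 1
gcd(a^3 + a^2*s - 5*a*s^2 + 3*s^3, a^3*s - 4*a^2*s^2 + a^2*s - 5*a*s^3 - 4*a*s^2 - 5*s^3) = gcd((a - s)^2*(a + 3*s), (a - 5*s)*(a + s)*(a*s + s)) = 1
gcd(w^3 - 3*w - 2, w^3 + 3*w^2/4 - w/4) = w + 1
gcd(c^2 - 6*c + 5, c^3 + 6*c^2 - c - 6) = c - 1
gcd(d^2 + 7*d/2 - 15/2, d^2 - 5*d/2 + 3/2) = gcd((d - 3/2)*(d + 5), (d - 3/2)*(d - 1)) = d - 3/2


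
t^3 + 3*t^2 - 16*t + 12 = (t - 2)*(t - 1)*(t + 6)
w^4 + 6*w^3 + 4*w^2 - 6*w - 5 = (w - 1)*(w + 1)^2*(w + 5)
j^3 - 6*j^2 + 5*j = j*(j - 5)*(j - 1)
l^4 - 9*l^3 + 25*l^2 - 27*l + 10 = (l - 5)*(l - 2)*(l - 1)^2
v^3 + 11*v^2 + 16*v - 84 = (v - 2)*(v + 6)*(v + 7)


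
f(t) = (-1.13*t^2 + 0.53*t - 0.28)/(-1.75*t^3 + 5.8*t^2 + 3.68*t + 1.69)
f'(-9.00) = -0.01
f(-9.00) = -0.06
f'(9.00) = -0.02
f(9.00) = 0.11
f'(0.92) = -0.08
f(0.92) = -0.09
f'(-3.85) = -0.02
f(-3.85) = -0.11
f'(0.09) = 0.42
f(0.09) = -0.12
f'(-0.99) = -0.33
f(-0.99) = -0.35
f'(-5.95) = -0.01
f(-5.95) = -0.08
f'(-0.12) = 1.05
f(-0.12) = -0.27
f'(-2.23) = -0.06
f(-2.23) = -0.17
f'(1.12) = -0.09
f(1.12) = -0.10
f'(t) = (0.53 - 2.26*t)/(-1.75*t^3 + 5.8*t^2 + 3.68*t + 1.69) + (-1.13*t^2 + 0.53*t - 0.28)*(5.25*t^2 - 11.6*t - 3.68)/(-1.75*t^3 + 5.8*t^2 + 3.68*t + 1.69)^2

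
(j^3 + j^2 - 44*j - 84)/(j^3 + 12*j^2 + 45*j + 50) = (j^2 - j - 42)/(j^2 + 10*j + 25)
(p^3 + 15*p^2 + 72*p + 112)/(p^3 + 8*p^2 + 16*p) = (p + 7)/p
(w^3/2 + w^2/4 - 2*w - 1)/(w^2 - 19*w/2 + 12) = (2*w^3 + w^2 - 8*w - 4)/(2*(2*w^2 - 19*w + 24))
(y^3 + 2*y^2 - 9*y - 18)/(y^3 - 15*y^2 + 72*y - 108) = (y^2 + 5*y + 6)/(y^2 - 12*y + 36)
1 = 1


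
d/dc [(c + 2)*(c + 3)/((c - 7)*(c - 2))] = 2*(-7*c^2 + 8*c + 62)/(c^4 - 18*c^3 + 109*c^2 - 252*c + 196)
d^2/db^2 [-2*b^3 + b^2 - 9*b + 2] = 2 - 12*b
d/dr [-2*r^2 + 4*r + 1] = 4 - 4*r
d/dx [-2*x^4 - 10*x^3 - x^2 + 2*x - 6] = -8*x^3 - 30*x^2 - 2*x + 2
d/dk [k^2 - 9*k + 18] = 2*k - 9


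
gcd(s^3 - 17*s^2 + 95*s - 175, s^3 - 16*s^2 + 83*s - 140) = s^2 - 12*s + 35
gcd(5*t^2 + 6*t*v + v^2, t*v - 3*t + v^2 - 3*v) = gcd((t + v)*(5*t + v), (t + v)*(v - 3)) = t + v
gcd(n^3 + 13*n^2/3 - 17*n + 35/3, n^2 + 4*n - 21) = n + 7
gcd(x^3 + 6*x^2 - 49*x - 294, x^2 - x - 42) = x^2 - x - 42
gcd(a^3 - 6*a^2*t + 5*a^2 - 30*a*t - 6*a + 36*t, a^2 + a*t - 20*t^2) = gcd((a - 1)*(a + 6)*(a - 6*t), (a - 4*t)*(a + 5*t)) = 1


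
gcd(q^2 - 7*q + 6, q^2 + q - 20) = 1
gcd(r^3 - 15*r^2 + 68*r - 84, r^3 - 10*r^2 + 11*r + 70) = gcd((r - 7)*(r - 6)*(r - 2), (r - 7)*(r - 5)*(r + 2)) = r - 7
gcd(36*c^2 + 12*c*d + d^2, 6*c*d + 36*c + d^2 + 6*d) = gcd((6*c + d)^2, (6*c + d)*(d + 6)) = 6*c + d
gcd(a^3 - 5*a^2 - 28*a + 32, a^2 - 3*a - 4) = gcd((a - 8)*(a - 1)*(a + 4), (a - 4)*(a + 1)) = 1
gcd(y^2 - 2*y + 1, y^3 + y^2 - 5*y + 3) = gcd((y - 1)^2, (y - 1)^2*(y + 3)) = y^2 - 2*y + 1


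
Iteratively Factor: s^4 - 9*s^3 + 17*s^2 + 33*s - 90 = (s + 2)*(s^3 - 11*s^2 + 39*s - 45) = (s - 5)*(s + 2)*(s^2 - 6*s + 9) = (s - 5)*(s - 3)*(s + 2)*(s - 3)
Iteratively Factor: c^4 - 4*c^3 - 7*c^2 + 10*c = (c)*(c^3 - 4*c^2 - 7*c + 10) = c*(c - 5)*(c^2 + c - 2) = c*(c - 5)*(c + 2)*(c - 1)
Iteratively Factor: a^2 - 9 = (a - 3)*(a + 3)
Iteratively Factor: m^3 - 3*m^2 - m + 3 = (m - 1)*(m^2 - 2*m - 3) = (m - 3)*(m - 1)*(m + 1)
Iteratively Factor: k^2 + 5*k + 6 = (k + 2)*(k + 3)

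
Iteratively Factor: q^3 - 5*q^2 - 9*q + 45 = (q - 5)*(q^2 - 9) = (q - 5)*(q - 3)*(q + 3)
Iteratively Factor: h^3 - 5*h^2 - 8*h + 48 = (h - 4)*(h^2 - h - 12) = (h - 4)^2*(h + 3)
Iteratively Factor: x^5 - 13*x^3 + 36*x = (x - 2)*(x^4 + 2*x^3 - 9*x^2 - 18*x) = (x - 2)*(x + 2)*(x^3 - 9*x) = (x - 3)*(x - 2)*(x + 2)*(x^2 + 3*x) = (x - 3)*(x - 2)*(x + 2)*(x + 3)*(x)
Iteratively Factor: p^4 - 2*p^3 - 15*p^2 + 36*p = (p - 3)*(p^3 + p^2 - 12*p) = (p - 3)*(p + 4)*(p^2 - 3*p) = p*(p - 3)*(p + 4)*(p - 3)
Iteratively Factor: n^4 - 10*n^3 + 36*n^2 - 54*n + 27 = (n - 3)*(n^3 - 7*n^2 + 15*n - 9) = (n - 3)*(n - 1)*(n^2 - 6*n + 9) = (n - 3)^2*(n - 1)*(n - 3)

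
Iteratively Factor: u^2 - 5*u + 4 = (u - 4)*(u - 1)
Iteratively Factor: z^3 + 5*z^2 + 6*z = (z + 2)*(z^2 + 3*z) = z*(z + 2)*(z + 3)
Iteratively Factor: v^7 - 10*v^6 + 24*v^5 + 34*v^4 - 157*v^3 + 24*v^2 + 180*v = (v + 2)*(v^6 - 12*v^5 + 48*v^4 - 62*v^3 - 33*v^2 + 90*v) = (v - 5)*(v + 2)*(v^5 - 7*v^4 + 13*v^3 + 3*v^2 - 18*v) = (v - 5)*(v - 2)*(v + 2)*(v^4 - 5*v^3 + 3*v^2 + 9*v) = (v - 5)*(v - 3)*(v - 2)*(v + 2)*(v^3 - 2*v^2 - 3*v) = (v - 5)*(v - 3)^2*(v - 2)*(v + 2)*(v^2 + v) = v*(v - 5)*(v - 3)^2*(v - 2)*(v + 2)*(v + 1)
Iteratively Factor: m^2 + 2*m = (m)*(m + 2)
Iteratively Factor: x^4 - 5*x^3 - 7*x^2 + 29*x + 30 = (x - 5)*(x^3 - 7*x - 6) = (x - 5)*(x + 2)*(x^2 - 2*x - 3) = (x - 5)*(x - 3)*(x + 2)*(x + 1)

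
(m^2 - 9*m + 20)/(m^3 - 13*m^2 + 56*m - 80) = 1/(m - 4)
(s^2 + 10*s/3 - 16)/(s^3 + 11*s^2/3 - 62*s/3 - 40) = (3*s - 8)/(3*s^2 - 7*s - 20)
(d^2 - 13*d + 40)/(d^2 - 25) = (d - 8)/(d + 5)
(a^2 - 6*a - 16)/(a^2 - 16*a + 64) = (a + 2)/(a - 8)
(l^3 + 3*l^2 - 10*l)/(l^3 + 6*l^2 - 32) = l*(l + 5)/(l^2 + 8*l + 16)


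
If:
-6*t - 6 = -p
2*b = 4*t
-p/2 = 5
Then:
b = -16/3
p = -10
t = -8/3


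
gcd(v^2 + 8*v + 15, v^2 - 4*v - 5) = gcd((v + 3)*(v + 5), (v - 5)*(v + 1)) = 1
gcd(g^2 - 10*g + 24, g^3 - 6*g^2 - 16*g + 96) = g^2 - 10*g + 24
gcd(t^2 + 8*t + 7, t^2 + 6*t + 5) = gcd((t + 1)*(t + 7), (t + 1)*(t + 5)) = t + 1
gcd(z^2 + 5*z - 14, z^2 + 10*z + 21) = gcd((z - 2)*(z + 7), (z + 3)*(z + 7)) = z + 7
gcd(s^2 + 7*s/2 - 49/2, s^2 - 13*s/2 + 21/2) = s - 7/2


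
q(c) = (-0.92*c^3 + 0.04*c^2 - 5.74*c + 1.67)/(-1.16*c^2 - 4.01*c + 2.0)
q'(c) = (2.32*c + 4.01)*(-0.92*c^3 + 0.04*c^2 - 5.74*c + 1.67)/(-1.16*c^2 - 4.01*c + 2.0)^2 + (-2.76*c^2 + 0.08*c - 5.74)/(-1.16*c^2 - 4.01*c + 2.0) = (1.0672*c^4 + 7.3784*c^3 - 12.3388*c^2 + 4.0344*c - 4.7833)/(1.3456*c^4 + 9.3032*c^3 + 11.4401*c^2 - 16.04*c + 4.0)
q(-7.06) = -13.38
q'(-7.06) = -0.78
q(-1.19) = 1.97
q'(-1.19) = -1.42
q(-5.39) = -17.63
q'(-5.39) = -6.29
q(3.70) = 2.29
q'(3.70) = 0.50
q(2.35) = 1.70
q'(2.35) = 0.34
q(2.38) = 1.71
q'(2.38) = 0.34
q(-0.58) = 1.32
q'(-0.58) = -0.81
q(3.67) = 2.27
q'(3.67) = 0.50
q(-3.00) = 12.28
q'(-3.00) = -18.68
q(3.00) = 1.96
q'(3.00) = 0.43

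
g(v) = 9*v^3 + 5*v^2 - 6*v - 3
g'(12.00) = 4002.00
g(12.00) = 16197.00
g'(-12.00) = 3762.00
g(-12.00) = -14763.00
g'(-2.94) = 197.98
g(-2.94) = -170.85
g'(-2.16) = 98.37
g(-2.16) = -57.41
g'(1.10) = 37.67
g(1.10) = 8.43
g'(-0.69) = -0.05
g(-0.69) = 0.56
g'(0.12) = -4.41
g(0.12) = -3.63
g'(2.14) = 139.05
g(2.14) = 95.26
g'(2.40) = 173.52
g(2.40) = 135.82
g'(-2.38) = 123.14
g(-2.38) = -81.73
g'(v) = 27*v^2 + 10*v - 6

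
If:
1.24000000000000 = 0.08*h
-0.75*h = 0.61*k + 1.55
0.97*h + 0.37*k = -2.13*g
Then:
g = -3.31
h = 15.50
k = -21.60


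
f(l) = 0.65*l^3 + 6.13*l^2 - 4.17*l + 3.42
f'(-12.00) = 129.51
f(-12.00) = -187.02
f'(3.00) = 50.16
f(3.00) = 63.63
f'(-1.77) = -19.76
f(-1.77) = 26.40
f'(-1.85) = -20.18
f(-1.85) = 28.00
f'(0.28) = -0.58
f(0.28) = 2.75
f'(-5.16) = -15.51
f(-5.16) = 98.85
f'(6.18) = 146.07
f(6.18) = 365.19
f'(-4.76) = -18.35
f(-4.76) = 92.06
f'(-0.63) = -11.12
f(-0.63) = 8.32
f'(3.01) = 50.40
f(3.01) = 64.13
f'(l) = 1.95*l^2 + 12.26*l - 4.17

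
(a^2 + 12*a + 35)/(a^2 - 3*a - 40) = (a + 7)/(a - 8)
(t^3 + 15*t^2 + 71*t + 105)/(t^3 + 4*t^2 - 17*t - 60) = (t + 7)/(t - 4)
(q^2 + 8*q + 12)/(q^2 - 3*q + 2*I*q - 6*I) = (q^2 + 8*q + 12)/(q^2 + q*(-3 + 2*I) - 6*I)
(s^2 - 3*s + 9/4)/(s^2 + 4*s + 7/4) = (4*s^2 - 12*s + 9)/(4*s^2 + 16*s + 7)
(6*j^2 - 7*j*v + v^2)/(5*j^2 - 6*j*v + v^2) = (-6*j + v)/(-5*j + v)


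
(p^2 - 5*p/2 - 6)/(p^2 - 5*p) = (p^2 - 5*p/2 - 6)/(p*(p - 5))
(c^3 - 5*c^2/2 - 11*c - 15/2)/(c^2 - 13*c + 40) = (2*c^2 + 5*c + 3)/(2*(c - 8))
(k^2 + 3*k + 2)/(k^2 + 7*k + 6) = (k + 2)/(k + 6)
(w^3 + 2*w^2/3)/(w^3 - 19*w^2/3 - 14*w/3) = w/(w - 7)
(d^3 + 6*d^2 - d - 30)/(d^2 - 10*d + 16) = (d^2 + 8*d + 15)/(d - 8)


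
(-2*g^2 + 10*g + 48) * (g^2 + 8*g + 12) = -2*g^4 - 6*g^3 + 104*g^2 + 504*g + 576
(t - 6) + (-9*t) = -8*t - 6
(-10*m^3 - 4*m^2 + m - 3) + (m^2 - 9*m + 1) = -10*m^3 - 3*m^2 - 8*m - 2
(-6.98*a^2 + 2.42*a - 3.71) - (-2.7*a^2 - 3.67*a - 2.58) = -4.28*a^2 + 6.09*a - 1.13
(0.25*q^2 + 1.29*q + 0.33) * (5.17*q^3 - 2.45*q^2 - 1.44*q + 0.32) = 1.2925*q^5 + 6.0568*q^4 - 1.8144*q^3 - 2.5861*q^2 - 0.0624*q + 0.1056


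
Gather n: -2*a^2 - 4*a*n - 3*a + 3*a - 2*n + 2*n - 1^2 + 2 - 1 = -2*a^2 - 4*a*n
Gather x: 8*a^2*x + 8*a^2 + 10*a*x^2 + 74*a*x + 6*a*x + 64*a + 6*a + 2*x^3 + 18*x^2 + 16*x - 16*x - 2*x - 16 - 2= 8*a^2 + 70*a + 2*x^3 + x^2*(10*a + 18) + x*(8*a^2 + 80*a - 2) - 18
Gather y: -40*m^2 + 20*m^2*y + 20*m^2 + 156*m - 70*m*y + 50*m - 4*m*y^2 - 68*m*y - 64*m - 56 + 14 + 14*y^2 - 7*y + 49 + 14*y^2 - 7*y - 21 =-20*m^2 + 142*m + y^2*(28 - 4*m) + y*(20*m^2 - 138*m - 14) - 14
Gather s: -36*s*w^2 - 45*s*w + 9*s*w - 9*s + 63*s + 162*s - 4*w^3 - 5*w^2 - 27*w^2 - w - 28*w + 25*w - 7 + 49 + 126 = s*(-36*w^2 - 36*w + 216) - 4*w^3 - 32*w^2 - 4*w + 168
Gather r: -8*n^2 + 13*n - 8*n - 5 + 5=-8*n^2 + 5*n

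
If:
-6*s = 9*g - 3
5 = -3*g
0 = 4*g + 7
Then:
No Solution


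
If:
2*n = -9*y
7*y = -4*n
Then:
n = 0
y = 0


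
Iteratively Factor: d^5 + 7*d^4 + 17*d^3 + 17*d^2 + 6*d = (d)*(d^4 + 7*d^3 + 17*d^2 + 17*d + 6) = d*(d + 3)*(d^3 + 4*d^2 + 5*d + 2) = d*(d + 1)*(d + 3)*(d^2 + 3*d + 2) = d*(d + 1)*(d + 2)*(d + 3)*(d + 1)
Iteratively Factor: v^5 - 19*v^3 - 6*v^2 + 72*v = (v + 3)*(v^4 - 3*v^3 - 10*v^2 + 24*v) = (v - 2)*(v + 3)*(v^3 - v^2 - 12*v) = (v - 2)*(v + 3)^2*(v^2 - 4*v) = v*(v - 2)*(v + 3)^2*(v - 4)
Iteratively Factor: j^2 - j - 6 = (j - 3)*(j + 2)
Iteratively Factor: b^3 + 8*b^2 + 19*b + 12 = (b + 3)*(b^2 + 5*b + 4) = (b + 3)*(b + 4)*(b + 1)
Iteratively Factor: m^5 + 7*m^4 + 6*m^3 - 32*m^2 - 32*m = (m + 1)*(m^4 + 6*m^3 - 32*m) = (m + 1)*(m + 4)*(m^3 + 2*m^2 - 8*m) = (m + 1)*(m + 4)^2*(m^2 - 2*m) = (m - 2)*(m + 1)*(m + 4)^2*(m)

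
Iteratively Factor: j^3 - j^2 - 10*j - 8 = (j - 4)*(j^2 + 3*j + 2) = (j - 4)*(j + 1)*(j + 2)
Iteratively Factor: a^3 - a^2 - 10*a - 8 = (a + 1)*(a^2 - 2*a - 8) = (a + 1)*(a + 2)*(a - 4)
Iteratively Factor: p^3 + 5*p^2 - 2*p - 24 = (p - 2)*(p^2 + 7*p + 12) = (p - 2)*(p + 3)*(p + 4)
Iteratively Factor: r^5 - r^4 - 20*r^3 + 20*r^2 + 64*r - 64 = (r - 4)*(r^4 + 3*r^3 - 8*r^2 - 12*r + 16) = (r - 4)*(r - 2)*(r^3 + 5*r^2 + 2*r - 8) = (r - 4)*(r - 2)*(r - 1)*(r^2 + 6*r + 8) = (r - 4)*(r - 2)*(r - 1)*(r + 2)*(r + 4)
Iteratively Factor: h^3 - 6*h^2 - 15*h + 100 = (h - 5)*(h^2 - h - 20) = (h - 5)*(h + 4)*(h - 5)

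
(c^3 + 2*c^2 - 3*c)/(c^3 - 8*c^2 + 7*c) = (c + 3)/(c - 7)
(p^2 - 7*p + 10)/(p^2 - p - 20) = (p - 2)/(p + 4)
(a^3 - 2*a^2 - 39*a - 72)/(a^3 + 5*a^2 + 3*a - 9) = (a - 8)/(a - 1)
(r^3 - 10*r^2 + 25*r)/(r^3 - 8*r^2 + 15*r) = (r - 5)/(r - 3)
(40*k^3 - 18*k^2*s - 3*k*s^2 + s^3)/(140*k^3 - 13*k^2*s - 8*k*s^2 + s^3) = (-2*k + s)/(-7*k + s)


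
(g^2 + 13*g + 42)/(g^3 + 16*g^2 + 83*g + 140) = (g + 6)/(g^2 + 9*g + 20)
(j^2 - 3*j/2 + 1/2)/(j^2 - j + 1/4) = 2*(j - 1)/(2*j - 1)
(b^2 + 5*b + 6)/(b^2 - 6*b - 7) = (b^2 + 5*b + 6)/(b^2 - 6*b - 7)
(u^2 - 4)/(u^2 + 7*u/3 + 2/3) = 3*(u - 2)/(3*u + 1)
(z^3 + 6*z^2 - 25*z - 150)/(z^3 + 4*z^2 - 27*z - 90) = (z + 5)/(z + 3)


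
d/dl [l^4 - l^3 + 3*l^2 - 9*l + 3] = 4*l^3 - 3*l^2 + 6*l - 9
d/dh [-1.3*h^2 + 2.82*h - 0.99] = 2.82 - 2.6*h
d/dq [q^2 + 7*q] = 2*q + 7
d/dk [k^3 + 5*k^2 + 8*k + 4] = 3*k^2 + 10*k + 8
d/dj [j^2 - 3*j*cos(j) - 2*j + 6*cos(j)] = 3*j*sin(j) + 2*j - 6*sin(j) - 3*cos(j) - 2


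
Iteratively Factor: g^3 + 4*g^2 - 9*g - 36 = (g - 3)*(g^2 + 7*g + 12) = (g - 3)*(g + 3)*(g + 4)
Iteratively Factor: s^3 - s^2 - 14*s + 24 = (s - 3)*(s^2 + 2*s - 8) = (s - 3)*(s + 4)*(s - 2)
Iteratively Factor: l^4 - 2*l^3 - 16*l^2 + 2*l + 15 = (l - 1)*(l^3 - l^2 - 17*l - 15) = (l - 1)*(l + 1)*(l^2 - 2*l - 15) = (l - 1)*(l + 1)*(l + 3)*(l - 5)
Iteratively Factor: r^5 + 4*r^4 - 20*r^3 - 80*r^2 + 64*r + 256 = (r + 4)*(r^4 - 20*r^2 + 64) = (r - 2)*(r + 4)*(r^3 + 2*r^2 - 16*r - 32) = (r - 4)*(r - 2)*(r + 4)*(r^2 + 6*r + 8) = (r - 4)*(r - 2)*(r + 2)*(r + 4)*(r + 4)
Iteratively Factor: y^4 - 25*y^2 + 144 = (y + 4)*(y^3 - 4*y^2 - 9*y + 36) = (y - 4)*(y + 4)*(y^2 - 9) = (y - 4)*(y - 3)*(y + 4)*(y + 3)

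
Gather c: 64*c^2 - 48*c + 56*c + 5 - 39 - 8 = 64*c^2 + 8*c - 42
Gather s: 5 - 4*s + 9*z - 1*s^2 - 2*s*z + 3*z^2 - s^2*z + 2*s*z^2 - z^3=s^2*(-z - 1) + s*(2*z^2 - 2*z - 4) - z^3 + 3*z^2 + 9*z + 5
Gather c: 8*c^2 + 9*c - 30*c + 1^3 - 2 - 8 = 8*c^2 - 21*c - 9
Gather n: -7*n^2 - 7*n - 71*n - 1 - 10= -7*n^2 - 78*n - 11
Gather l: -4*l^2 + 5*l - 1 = -4*l^2 + 5*l - 1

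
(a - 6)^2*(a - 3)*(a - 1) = a^4 - 16*a^3 + 87*a^2 - 180*a + 108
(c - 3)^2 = c^2 - 6*c + 9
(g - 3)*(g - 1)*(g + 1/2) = g^3 - 7*g^2/2 + g + 3/2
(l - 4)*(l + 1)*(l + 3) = l^3 - 13*l - 12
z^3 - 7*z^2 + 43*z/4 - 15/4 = (z - 5)*(z - 3/2)*(z - 1/2)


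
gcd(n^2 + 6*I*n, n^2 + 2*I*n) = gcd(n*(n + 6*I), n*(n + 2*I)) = n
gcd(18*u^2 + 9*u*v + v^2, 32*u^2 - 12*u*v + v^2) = 1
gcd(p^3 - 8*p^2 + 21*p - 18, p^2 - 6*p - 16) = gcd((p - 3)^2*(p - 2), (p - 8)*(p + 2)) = 1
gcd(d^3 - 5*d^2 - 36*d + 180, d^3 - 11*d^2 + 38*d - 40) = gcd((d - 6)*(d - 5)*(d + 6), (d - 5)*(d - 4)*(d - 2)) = d - 5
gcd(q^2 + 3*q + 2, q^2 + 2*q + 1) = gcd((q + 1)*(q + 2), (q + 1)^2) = q + 1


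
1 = 1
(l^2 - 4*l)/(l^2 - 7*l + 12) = l/(l - 3)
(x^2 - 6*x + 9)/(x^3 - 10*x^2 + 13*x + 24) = (x - 3)/(x^2 - 7*x - 8)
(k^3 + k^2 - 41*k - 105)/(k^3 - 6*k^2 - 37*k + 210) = (k^2 + 8*k + 15)/(k^2 + k - 30)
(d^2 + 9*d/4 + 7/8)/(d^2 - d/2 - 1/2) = (d + 7/4)/(d - 1)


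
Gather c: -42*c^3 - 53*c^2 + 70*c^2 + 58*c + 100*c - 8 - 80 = -42*c^3 + 17*c^2 + 158*c - 88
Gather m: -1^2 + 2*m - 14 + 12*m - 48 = 14*m - 63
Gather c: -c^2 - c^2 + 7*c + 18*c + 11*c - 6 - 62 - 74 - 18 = -2*c^2 + 36*c - 160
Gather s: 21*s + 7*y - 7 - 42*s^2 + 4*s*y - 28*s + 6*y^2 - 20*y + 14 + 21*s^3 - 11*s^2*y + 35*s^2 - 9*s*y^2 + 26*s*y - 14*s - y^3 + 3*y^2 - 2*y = 21*s^3 + s^2*(-11*y - 7) + s*(-9*y^2 + 30*y - 21) - y^3 + 9*y^2 - 15*y + 7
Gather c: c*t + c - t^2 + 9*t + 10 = c*(t + 1) - t^2 + 9*t + 10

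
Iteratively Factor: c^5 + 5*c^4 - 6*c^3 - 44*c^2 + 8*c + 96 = (c + 4)*(c^4 + c^3 - 10*c^2 - 4*c + 24) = (c + 2)*(c + 4)*(c^3 - c^2 - 8*c + 12) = (c - 2)*(c + 2)*(c + 4)*(c^2 + c - 6) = (c - 2)^2*(c + 2)*(c + 4)*(c + 3)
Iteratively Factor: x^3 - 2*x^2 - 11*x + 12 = (x + 3)*(x^2 - 5*x + 4) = (x - 4)*(x + 3)*(x - 1)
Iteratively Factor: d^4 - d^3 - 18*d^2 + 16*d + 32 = (d - 4)*(d^3 + 3*d^2 - 6*d - 8) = (d - 4)*(d - 2)*(d^2 + 5*d + 4) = (d - 4)*(d - 2)*(d + 1)*(d + 4)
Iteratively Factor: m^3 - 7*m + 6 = (m + 3)*(m^2 - 3*m + 2) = (m - 2)*(m + 3)*(m - 1)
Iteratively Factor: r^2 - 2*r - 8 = (r + 2)*(r - 4)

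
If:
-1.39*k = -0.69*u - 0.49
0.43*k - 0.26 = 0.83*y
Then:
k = 1.93023255813953*y + 0.604651162790698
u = 3.88843950117964*y + 0.507920458375463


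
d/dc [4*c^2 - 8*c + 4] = 8*c - 8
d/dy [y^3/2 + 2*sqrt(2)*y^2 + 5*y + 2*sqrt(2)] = 3*y^2/2 + 4*sqrt(2)*y + 5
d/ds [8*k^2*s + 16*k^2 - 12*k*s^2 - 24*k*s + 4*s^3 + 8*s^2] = 8*k^2 - 24*k*s - 24*k + 12*s^2 + 16*s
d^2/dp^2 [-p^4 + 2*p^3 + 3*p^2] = -12*p^2 + 12*p + 6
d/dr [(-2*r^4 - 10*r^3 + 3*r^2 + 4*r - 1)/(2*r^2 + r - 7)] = (-8*r^5 - 26*r^4 + 36*r^3 + 205*r^2 - 38*r - 27)/(4*r^4 + 4*r^3 - 27*r^2 - 14*r + 49)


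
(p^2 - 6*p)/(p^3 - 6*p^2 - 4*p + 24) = p/(p^2 - 4)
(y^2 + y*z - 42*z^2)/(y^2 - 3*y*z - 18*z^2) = (y + 7*z)/(y + 3*z)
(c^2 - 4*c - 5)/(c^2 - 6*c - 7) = (c - 5)/(c - 7)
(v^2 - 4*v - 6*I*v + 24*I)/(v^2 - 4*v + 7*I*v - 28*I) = (v - 6*I)/(v + 7*I)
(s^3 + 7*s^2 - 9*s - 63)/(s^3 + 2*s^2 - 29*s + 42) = (s + 3)/(s - 2)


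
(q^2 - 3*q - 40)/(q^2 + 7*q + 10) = (q - 8)/(q + 2)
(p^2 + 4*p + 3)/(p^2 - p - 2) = (p + 3)/(p - 2)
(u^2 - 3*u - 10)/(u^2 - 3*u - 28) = (-u^2 + 3*u + 10)/(-u^2 + 3*u + 28)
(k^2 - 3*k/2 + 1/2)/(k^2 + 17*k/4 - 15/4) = 2*(2*k^2 - 3*k + 1)/(4*k^2 + 17*k - 15)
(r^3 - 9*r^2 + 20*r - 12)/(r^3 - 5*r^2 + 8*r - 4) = (r - 6)/(r - 2)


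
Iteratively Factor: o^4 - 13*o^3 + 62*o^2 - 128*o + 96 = (o - 4)*(o^3 - 9*o^2 + 26*o - 24) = (o - 4)*(o - 3)*(o^2 - 6*o + 8) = (o - 4)^2*(o - 3)*(o - 2)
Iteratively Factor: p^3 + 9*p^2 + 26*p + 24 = (p + 3)*(p^2 + 6*p + 8) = (p + 3)*(p + 4)*(p + 2)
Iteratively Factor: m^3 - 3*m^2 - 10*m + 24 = (m - 2)*(m^2 - m - 12) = (m - 2)*(m + 3)*(m - 4)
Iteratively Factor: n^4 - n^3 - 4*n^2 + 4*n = (n)*(n^3 - n^2 - 4*n + 4) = n*(n - 2)*(n^2 + n - 2) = n*(n - 2)*(n + 2)*(n - 1)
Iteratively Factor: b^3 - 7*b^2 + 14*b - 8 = (b - 1)*(b^2 - 6*b + 8) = (b - 2)*(b - 1)*(b - 4)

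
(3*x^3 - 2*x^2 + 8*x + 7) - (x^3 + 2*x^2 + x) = 2*x^3 - 4*x^2 + 7*x + 7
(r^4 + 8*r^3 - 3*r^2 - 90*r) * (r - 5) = r^5 + 3*r^4 - 43*r^3 - 75*r^2 + 450*r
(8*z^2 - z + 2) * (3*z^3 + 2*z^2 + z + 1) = 24*z^5 + 13*z^4 + 12*z^3 + 11*z^2 + z + 2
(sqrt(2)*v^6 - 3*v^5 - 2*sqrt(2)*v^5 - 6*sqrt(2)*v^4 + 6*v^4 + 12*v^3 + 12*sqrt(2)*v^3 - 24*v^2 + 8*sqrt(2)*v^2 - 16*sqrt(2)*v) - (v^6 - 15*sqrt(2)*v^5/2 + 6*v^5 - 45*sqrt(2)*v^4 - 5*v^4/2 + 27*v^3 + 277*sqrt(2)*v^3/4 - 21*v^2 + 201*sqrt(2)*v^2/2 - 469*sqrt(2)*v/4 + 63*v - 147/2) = -v^6 + sqrt(2)*v^6 - 9*v^5 + 11*sqrt(2)*v^5/2 + 17*v^4/2 + 39*sqrt(2)*v^4 - 229*sqrt(2)*v^3/4 - 15*v^3 - 185*sqrt(2)*v^2/2 - 3*v^2 - 63*v + 405*sqrt(2)*v/4 + 147/2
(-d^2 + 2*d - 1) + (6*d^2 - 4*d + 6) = 5*d^2 - 2*d + 5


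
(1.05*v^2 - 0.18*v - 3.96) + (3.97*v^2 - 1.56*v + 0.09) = 5.02*v^2 - 1.74*v - 3.87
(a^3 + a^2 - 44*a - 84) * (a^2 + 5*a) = a^5 + 6*a^4 - 39*a^3 - 304*a^2 - 420*a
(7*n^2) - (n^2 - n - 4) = 6*n^2 + n + 4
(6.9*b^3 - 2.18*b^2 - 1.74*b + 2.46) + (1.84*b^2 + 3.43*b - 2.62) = 6.9*b^3 - 0.34*b^2 + 1.69*b - 0.16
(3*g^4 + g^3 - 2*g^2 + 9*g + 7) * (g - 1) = 3*g^5 - 2*g^4 - 3*g^3 + 11*g^2 - 2*g - 7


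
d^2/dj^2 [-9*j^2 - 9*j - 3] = -18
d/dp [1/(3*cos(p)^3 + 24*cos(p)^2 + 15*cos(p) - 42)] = (3*cos(p)^2 + 16*cos(p) + 5)*sin(p)/(3*(cos(p)^3 + 8*cos(p)^2 + 5*cos(p) - 14)^2)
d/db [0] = 0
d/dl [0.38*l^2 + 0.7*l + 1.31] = 0.76*l + 0.7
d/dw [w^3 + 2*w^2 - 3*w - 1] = 3*w^2 + 4*w - 3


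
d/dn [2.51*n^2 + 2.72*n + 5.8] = 5.02*n + 2.72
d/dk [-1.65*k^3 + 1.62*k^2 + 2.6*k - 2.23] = -4.95*k^2 + 3.24*k + 2.6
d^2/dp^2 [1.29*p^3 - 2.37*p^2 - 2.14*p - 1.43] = 7.74*p - 4.74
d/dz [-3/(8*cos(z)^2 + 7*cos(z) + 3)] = -3*(16*cos(z) + 7)*sin(z)/(8*cos(z)^2 + 7*cos(z) + 3)^2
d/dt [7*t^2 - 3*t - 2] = 14*t - 3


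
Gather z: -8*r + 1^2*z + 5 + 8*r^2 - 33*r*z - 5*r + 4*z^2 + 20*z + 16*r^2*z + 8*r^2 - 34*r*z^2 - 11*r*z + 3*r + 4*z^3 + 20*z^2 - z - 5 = 16*r^2 - 10*r + 4*z^3 + z^2*(24 - 34*r) + z*(16*r^2 - 44*r + 20)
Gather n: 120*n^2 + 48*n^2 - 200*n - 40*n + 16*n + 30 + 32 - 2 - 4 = 168*n^2 - 224*n + 56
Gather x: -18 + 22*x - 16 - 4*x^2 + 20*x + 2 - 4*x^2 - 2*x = -8*x^2 + 40*x - 32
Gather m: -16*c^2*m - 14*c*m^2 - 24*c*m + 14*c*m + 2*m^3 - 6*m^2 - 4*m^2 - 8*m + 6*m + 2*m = 2*m^3 + m^2*(-14*c - 10) + m*(-16*c^2 - 10*c)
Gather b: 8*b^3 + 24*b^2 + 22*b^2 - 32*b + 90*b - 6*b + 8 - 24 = 8*b^3 + 46*b^2 + 52*b - 16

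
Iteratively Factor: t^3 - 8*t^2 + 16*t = (t - 4)*(t^2 - 4*t) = (t - 4)^2*(t)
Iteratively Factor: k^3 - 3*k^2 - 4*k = (k)*(k^2 - 3*k - 4) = k*(k + 1)*(k - 4)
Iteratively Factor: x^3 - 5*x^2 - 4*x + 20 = (x + 2)*(x^2 - 7*x + 10) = (x - 2)*(x + 2)*(x - 5)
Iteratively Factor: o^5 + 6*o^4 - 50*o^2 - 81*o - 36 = (o - 3)*(o^4 + 9*o^3 + 27*o^2 + 31*o + 12) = (o - 3)*(o + 1)*(o^3 + 8*o^2 + 19*o + 12) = (o - 3)*(o + 1)*(o + 4)*(o^2 + 4*o + 3) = (o - 3)*(o + 1)^2*(o + 4)*(o + 3)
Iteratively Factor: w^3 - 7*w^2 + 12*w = (w)*(w^2 - 7*w + 12) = w*(w - 4)*(w - 3)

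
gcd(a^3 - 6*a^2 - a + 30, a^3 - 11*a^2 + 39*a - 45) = a^2 - 8*a + 15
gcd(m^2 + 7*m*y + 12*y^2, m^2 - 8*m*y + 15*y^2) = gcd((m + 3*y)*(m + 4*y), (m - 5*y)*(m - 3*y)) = 1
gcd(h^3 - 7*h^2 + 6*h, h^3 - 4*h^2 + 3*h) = h^2 - h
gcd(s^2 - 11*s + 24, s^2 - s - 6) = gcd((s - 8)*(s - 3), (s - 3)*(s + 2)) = s - 3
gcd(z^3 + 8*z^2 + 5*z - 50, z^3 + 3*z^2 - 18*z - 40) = z + 5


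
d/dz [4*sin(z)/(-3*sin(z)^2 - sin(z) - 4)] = 4*(3*sin(z)^2 - 4)*cos(z)/(3*sin(z)^2 + sin(z) + 4)^2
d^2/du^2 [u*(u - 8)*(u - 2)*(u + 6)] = 12*u^2 - 24*u - 88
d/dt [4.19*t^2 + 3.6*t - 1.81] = 8.38*t + 3.6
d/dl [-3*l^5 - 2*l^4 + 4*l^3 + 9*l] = -15*l^4 - 8*l^3 + 12*l^2 + 9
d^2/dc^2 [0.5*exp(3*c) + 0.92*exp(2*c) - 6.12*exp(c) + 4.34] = (4.5*exp(2*c) + 3.68*exp(c) - 6.12)*exp(c)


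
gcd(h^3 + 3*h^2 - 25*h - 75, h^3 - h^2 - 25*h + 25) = h^2 - 25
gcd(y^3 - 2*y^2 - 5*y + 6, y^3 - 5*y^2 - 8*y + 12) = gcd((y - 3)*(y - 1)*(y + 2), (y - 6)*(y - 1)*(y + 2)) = y^2 + y - 2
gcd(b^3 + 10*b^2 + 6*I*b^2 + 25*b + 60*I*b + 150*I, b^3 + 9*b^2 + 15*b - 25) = b^2 + 10*b + 25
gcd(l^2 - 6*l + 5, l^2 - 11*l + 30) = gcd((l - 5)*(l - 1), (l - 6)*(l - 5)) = l - 5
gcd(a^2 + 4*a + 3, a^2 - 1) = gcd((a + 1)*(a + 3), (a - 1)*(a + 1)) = a + 1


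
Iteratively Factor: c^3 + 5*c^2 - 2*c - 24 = (c + 3)*(c^2 + 2*c - 8) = (c + 3)*(c + 4)*(c - 2)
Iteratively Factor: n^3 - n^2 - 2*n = (n + 1)*(n^2 - 2*n) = n*(n + 1)*(n - 2)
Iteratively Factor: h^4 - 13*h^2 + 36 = (h + 3)*(h^3 - 3*h^2 - 4*h + 12) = (h + 2)*(h + 3)*(h^2 - 5*h + 6) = (h - 2)*(h + 2)*(h + 3)*(h - 3)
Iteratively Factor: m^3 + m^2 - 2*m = (m + 2)*(m^2 - m) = m*(m + 2)*(m - 1)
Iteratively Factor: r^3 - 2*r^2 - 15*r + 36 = (r - 3)*(r^2 + r - 12) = (r - 3)*(r + 4)*(r - 3)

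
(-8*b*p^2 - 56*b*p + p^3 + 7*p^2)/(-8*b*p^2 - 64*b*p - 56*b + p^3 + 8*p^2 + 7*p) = p/(p + 1)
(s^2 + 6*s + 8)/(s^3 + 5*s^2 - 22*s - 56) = (s + 4)/(s^2 + 3*s - 28)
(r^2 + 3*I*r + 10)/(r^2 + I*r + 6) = (r + 5*I)/(r + 3*I)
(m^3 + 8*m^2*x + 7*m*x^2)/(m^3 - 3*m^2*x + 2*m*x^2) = (m^2 + 8*m*x + 7*x^2)/(m^2 - 3*m*x + 2*x^2)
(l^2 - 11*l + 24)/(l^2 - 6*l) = (l^2 - 11*l + 24)/(l*(l - 6))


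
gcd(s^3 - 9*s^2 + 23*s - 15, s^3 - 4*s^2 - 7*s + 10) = s^2 - 6*s + 5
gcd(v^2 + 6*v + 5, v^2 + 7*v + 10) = v + 5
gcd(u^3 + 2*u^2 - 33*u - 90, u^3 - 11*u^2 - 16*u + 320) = u + 5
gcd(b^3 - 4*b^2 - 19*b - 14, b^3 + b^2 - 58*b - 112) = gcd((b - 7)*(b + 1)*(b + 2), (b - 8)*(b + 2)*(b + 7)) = b + 2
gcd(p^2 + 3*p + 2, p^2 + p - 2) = p + 2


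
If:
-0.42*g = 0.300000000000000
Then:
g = -0.71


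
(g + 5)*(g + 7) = g^2 + 12*g + 35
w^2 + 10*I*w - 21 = (w + 3*I)*(w + 7*I)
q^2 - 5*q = q*(q - 5)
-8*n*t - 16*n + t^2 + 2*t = (-8*n + t)*(t + 2)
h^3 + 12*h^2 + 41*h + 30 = (h + 1)*(h + 5)*(h + 6)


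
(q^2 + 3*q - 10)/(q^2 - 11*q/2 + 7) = 2*(q + 5)/(2*q - 7)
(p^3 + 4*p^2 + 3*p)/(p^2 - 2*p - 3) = p*(p + 3)/(p - 3)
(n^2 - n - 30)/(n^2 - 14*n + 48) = (n + 5)/(n - 8)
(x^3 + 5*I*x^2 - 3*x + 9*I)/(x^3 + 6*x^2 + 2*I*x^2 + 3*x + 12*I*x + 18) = (x + 3*I)/(x + 6)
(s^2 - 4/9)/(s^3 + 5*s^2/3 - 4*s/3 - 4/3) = (s - 2/3)/(s^2 + s - 2)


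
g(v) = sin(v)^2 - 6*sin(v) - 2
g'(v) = 2*sin(v)*cos(v) - 6*cos(v)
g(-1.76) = 4.86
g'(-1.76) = 1.50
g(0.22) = -3.26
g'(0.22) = -5.43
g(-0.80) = 2.82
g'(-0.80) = -5.18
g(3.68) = 1.34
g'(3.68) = 6.03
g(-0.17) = -0.96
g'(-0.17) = -6.25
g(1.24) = -6.78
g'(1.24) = -1.33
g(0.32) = -3.79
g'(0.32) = -5.10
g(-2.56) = 1.60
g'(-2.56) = 5.93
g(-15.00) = 2.32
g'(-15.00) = 5.55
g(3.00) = -2.83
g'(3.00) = 5.66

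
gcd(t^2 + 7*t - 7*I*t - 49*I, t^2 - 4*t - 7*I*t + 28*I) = t - 7*I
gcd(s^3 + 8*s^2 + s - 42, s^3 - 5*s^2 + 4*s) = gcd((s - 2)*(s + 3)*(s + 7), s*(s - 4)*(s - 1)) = 1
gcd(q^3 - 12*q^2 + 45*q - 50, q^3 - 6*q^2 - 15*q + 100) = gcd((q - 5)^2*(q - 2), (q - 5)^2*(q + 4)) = q^2 - 10*q + 25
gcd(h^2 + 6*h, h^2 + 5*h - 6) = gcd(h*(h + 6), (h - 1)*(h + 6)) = h + 6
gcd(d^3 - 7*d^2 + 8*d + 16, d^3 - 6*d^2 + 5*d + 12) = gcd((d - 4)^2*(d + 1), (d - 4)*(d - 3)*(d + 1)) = d^2 - 3*d - 4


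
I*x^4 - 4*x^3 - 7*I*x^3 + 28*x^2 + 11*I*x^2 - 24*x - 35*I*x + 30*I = (x - 6)*(x - I)*(x + 5*I)*(I*x - I)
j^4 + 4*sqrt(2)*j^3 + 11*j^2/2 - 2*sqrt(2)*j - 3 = (j - sqrt(2)/2)*(j + sqrt(2)/2)*(j + sqrt(2))*(j + 3*sqrt(2))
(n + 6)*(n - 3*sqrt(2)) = n^2 - 3*sqrt(2)*n + 6*n - 18*sqrt(2)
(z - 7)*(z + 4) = z^2 - 3*z - 28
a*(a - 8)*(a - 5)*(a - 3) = a^4 - 16*a^3 + 79*a^2 - 120*a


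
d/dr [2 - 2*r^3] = -6*r^2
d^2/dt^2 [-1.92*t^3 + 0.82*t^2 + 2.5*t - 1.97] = 1.64 - 11.52*t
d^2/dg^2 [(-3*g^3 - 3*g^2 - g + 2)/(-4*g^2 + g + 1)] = 2*(43*g^3 - 51*g^2 + 45*g - 8)/(64*g^6 - 48*g^5 - 36*g^4 + 23*g^3 + 9*g^2 - 3*g - 1)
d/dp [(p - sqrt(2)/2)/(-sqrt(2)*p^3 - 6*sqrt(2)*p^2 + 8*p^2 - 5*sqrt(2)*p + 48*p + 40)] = (-sqrt(2)*p^3 - 6*sqrt(2)*p^2 + 8*p^2 - 5*sqrt(2)*p + 48*p + (2*p - sqrt(2))*(3*sqrt(2)*p^2 - 16*p + 12*sqrt(2)*p - 48 + 5*sqrt(2))/2 + 40)/(sqrt(2)*p^3 - 8*p^2 + 6*sqrt(2)*p^2 - 48*p + 5*sqrt(2)*p - 40)^2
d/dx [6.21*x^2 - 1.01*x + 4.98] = 12.42*x - 1.01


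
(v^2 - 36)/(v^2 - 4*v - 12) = (v + 6)/(v + 2)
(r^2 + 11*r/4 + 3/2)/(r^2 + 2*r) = (r + 3/4)/r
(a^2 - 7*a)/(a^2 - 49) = a/(a + 7)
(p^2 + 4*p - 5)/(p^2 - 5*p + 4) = (p + 5)/(p - 4)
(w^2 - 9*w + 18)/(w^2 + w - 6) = (w^2 - 9*w + 18)/(w^2 + w - 6)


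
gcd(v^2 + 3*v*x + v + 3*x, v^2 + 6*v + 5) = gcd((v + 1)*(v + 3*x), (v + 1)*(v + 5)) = v + 1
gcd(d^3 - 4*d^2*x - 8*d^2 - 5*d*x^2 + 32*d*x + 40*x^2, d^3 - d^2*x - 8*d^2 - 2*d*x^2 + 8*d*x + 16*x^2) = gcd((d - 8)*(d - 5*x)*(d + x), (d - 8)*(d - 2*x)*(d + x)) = d^2 + d*x - 8*d - 8*x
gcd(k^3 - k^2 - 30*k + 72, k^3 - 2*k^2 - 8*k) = k - 4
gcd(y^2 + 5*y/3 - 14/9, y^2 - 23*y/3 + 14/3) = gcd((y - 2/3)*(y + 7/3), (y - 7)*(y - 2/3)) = y - 2/3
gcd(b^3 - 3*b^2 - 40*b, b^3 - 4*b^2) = b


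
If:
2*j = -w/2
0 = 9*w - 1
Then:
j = -1/36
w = 1/9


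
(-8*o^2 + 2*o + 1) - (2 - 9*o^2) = o^2 + 2*o - 1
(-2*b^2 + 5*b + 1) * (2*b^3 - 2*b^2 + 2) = -4*b^5 + 14*b^4 - 8*b^3 - 6*b^2 + 10*b + 2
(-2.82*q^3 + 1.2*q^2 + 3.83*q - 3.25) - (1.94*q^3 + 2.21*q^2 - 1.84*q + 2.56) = -4.76*q^3 - 1.01*q^2 + 5.67*q - 5.81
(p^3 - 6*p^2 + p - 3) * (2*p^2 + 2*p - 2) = 2*p^5 - 10*p^4 - 12*p^3 + 8*p^2 - 8*p + 6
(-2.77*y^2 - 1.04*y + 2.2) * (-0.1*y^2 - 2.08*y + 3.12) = 0.277*y^4 + 5.8656*y^3 - 6.6992*y^2 - 7.8208*y + 6.864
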